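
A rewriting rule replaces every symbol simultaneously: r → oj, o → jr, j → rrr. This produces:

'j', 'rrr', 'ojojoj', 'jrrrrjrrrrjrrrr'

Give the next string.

Rewriting the 15 symbols of jrrrrjrrrrjrrrr one by one yields rrr oj oj oj oj rrr oj oj oj oj rrr oj oj oj oj; concatenated:

rrrojojojojrrrojojojojrrrojojojoj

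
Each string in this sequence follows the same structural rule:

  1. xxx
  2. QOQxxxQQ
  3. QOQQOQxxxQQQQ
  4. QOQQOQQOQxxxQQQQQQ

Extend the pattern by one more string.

s(k+1) = QOQ·s(k)·QQ, so each term gains QOQ as a prefix and QQ as a suffix.
Applying this once more to QOQQOQQOQxxxQQQQQQ:

QOQQOQQOQQOQxxxQQQQQQQQ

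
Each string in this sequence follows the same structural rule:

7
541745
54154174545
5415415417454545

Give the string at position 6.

54154154154154174545454545

s(k+1) = 541·s(k)·45, so each term gains 541 as a prefix and 45 as a suffix.
From 5415415417454545, 2 further steps: 5415415417454545 → 541541541541745454545 → (answer).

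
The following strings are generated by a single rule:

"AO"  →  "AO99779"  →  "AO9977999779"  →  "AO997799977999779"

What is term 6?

Each term is the previous one with 99779 appended.
From AO997799977999779, 2 further steps: AO997799977999779 → AO99779997799977999779 → (answer).

AO9977999779997799977999779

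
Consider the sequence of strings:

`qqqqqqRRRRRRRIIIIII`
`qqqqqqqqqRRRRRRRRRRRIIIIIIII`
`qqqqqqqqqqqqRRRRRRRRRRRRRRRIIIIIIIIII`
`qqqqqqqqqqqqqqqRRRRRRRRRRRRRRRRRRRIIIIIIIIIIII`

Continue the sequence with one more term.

Term n consists of 3n q's, followed by 4n-1 R's, followed by 2n+2 I's, where the shown terms are n = 2, 3, 4, 5.
At n = 6 the blocks have lengths 18, 23, 14.

qqqqqqqqqqqqqqqqqqRRRRRRRRRRRRRRRRRRRRRRRIIIIIIIIIIIIII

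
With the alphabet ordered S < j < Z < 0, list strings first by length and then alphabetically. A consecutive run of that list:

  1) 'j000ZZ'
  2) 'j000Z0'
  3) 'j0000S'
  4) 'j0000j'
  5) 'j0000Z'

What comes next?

The successor of j0000Z increments the rightmost position that isn't already 0 and resets every position after it to S.

j00000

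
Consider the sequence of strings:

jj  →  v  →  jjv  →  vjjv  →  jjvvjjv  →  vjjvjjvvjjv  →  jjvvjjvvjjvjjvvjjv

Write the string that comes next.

vjjvjjvvjjvjjvvjjvvjjvjjvvjjv

This is a Fibonacci-style word recurrence s(k) = s(k−2)·s(k−1): e.g. jj·v = jjv.
The next term joins vjjvjjvvjjv and jjvvjjvvjjvjjvvjjv.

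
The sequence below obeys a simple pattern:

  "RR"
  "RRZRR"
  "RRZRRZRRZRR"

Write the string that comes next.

RRZRRZRRZRRZRRZRRZRRZRR

Every step duplicates the string with 'Z' between the halves.
One more doubling of RRZRRZRRZRR gives the answer.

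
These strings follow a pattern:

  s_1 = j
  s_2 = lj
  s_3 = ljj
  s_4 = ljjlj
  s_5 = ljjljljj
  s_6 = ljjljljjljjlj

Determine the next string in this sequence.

From term 3 onward, concatenate the last term with the second-to-last: lj·j = ljj, ljj·lj = ljjlj, …
So term 7 is ljjljljjljjlj·ljjljljj.

ljjljljjljjljljjljljj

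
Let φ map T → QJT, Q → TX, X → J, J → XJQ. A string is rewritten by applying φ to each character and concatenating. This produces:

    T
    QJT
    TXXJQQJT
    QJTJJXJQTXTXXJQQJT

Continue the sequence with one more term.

Rewriting the 18 symbols of QJTJJXJQTXTXXJQQJT one by one yields TX XJQ QJT XJQ XJQ J XJQ TX QJT J QJT J J XJQ TX TX XJQ QJT; concatenated:

TXXJQQJTXJQXJQJXJQTXQJTJQJTJJXJQTXTXXJQQJT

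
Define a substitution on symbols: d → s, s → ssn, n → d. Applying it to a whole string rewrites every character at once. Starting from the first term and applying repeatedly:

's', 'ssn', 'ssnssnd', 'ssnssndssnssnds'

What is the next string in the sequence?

Replace each of the 15 characters of ssnssndssnssnds in place — ssn ssn d ssn ssn d s ssn ssn d ssn ssn d s ssn — and concatenate.

ssnssndssnssndsssnssndssnssndsssn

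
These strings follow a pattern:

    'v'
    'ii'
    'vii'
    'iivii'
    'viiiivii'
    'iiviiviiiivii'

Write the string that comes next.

From term 3 onward, concatenate the second-to-last term with the last: v·ii = vii, ii·vii = iivii, …
The next term joins viiiivii and iiviiviiiivii.

viiiiviiiiviiviiiivii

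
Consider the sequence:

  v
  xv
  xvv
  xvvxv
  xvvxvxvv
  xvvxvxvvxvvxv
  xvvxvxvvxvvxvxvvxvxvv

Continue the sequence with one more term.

xvvxvxvvxvvxvxvvxvxvvxvvxvxvvxvvxv

This is a Fibonacci-style word recurrence s(k) = s(k−1)·s(k−2): e.g. xv·v = xvv.
The next term joins xvvxvxvvxvvxvxvvxvxvv and xvvxvxvvxvvxv.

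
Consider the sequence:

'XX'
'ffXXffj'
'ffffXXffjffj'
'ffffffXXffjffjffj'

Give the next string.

s(k+1) = ff·s(k)·ffj, so each term gains ff as a prefix and ffj as a suffix.
One more step from ffffffXXffjffjffj gives the answer.

ffffffffXXffjffjffjffj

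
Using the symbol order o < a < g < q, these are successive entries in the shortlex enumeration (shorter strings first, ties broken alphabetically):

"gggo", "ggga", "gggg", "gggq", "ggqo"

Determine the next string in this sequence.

ggqa

Find the rightmost character of ggqo below q, bump it to the next letter, and reset everything to its right to o.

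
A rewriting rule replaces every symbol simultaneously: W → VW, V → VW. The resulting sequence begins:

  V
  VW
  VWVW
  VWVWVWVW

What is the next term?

VWVWVWVWVWVWVWVW

Apply φ to VWVWVWVW symbol by symbol: V→VW, W→VW, V→VW, W→VW, V→VW, W→VW, V→VW, W→VW; joined: VW VW VW VW VW VW VW VW.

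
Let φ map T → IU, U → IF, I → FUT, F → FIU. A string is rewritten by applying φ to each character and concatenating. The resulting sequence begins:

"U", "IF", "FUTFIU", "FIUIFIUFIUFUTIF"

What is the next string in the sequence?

Rewriting the 15 symbols of FIUIFIUFIUFUTIF one by one yields FIU FUT IF FUT FIU FUT IF FIU FUT IF FIU IF IU FUT FIU; concatenated:

FIUFUTIFFUTFIUFUTIFFIUFUTIFFIUIFIUFUTFIU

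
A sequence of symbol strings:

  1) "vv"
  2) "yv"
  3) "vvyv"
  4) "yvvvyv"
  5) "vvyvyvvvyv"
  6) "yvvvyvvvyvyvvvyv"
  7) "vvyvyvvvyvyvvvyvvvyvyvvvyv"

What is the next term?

From term 3 onward, concatenate the second-to-last term with the last: vv·yv = vvyv, yv·vvyv = yvvvyv, …
So term 8 is yvvvyvvvyvyvvvyv·vvyvyvvvyvyvvvyvvvyvyvvvyv.

yvvvyvvvyvyvvvyvvvyvyvvvyvyvvvyvvvyvyvvvyv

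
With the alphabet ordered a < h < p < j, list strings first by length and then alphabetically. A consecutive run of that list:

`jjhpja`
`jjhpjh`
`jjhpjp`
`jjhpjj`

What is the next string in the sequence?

jjhjaa

Treat jjhpjj as a base-4 numeral over the given alphabet and add one, carrying through any trailing j's.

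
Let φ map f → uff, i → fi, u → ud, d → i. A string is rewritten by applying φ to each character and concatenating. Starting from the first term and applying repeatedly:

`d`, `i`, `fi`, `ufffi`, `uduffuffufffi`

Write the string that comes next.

Rewriting the 13 symbols of uduffuffufffi one by one yields ud i ud uff uff ud uff uff ud uff uff uff fi; concatenated:

udiuduffuffuduffuffuduffuffufffi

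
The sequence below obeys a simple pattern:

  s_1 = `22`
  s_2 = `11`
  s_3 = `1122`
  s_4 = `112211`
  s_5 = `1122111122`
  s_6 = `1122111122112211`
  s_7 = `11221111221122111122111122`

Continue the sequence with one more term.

112211112211221111221111221122111122112211

Each term (from the third on) is the previous term followed by the one before it: term 3 = 11·22 = 1122.
Continuing: 11221111221122111122111122 · 1122111122112211 gives term 8.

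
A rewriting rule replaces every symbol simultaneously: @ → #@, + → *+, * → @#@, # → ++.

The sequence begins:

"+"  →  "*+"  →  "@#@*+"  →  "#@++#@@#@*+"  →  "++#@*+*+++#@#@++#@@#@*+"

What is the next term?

*+*+++#@@#@*+@#@*+*+*+++#@++#@*+*+++#@#@++#@@#@*+

Applying the rule to each of the 23 symbols of ++#@*+*+++#@#@++#@@#@*+ gives the pieces *+ *+ ++ #@ @#@ *+ @#@ *+ *+ *+ ++ #@ ++ #@ *+ *+ ++ #@ #@ ++ #@ @#@ *+, which concatenate to the answer.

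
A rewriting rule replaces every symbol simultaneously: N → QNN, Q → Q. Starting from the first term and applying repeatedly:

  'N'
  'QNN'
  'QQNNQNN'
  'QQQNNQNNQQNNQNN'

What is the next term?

φ(QQQNNQNNQQNNQNN) expands symbol-by-symbol to Q Q Q QNN QNN Q QNN QNN Q Q QNN QNN Q QNN QNN; joining the 15 pieces gives the next term.

QQQQNNQNNQQNNQNNQQQNNQNNQQNNQNN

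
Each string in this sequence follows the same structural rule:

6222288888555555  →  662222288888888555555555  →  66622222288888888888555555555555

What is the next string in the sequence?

Term n consists of n-1 6's, followed by n+2 2's, followed by 3n-1 8's, followed by 3n 5's, where the shown terms are n = 2, 3, 4.
For the next term, n = 5, so the run lengths are 4, 7, 14, 15.

6666222222288888888888888555555555555555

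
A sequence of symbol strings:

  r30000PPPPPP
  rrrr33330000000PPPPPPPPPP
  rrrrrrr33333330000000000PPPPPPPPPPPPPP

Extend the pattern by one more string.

Each string has the form r^{3n-2} 3^{3n-2} 0^{3n+1} P^{4n+2} (n = 1, 2, …).
For the next term, n = 4, so the run lengths are 10, 10, 13, 18.

rrrrrrrrrr33333333330000000000000PPPPPPPPPPPPPPPPPP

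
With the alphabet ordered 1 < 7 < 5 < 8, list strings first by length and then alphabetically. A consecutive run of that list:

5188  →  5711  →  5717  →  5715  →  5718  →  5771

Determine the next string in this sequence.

Find the rightmost character of 5771 below 8, bump it to the next letter, and reset everything to its right to 1.

5777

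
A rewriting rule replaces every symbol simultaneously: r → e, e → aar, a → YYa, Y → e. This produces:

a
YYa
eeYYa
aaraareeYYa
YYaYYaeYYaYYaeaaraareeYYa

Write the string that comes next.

Rewriting the 25 symbols of YYaYYaeYYaYYaeaaraareeYYa one by one yields e e YYa e e YYa aar e e YYa e e YYa aar YYa YYa e YYa YYa e aar aar e e YYa; concatenated:

eeYYaeeYYaaareeYYaeeYYaaarYYaYYaeYYaYYaeaaraareeYYa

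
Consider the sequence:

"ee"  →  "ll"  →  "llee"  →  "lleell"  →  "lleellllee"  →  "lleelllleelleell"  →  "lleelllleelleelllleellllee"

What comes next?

lleelllleelleelllleelllleelleelllleelleell

From term 3 onward, concatenate the last term with the second-to-last: ll·ee = llee, llee·ll = lleell, …
The next term joins lleelllleelleelllleellllee and lleelllleelleell.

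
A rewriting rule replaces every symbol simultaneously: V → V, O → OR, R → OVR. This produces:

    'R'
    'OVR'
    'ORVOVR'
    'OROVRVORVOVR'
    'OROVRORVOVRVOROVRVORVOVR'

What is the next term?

OROVRORVOVROROVRVORVOVRVOROVRORVOVRVOROVRVORVOVR

Applying the rule to each of the 24 symbols of OROVRORVOVRVOROVRVORVOVR gives the pieces OR OVR OR V OVR OR OVR V OR V OVR V OR OVR OR V OVR V OR OVR V OR V OVR, which concatenate to the answer.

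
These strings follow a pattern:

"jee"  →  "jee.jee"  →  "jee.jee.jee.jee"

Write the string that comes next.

Every step duplicates the string with '.' between the halves.
Doubling jee.jee.jee.jee with '.' between the halves:

jee.jee.jee.jee.jee.jee.jee.jee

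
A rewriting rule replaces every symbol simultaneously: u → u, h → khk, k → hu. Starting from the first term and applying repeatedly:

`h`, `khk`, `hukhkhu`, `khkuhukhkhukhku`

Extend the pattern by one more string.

hukhkhuukhkuhukhkhukhkuhukhkhuu

φ(khkuhukhkhukhku) expands symbol-by-symbol to hu khk hu u khk u hu khk hu khk u hu khk hu u; joining the 15 pieces gives the next term.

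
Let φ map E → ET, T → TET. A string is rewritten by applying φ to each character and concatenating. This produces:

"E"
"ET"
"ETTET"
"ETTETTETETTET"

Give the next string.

Rewriting the 13 symbols of ETTETTETETTET one by one yields ET TET TET ET TET TET ET TET ET TET TET ET TET; concatenated:

ETTETTETETTETTETETTETETTETTETETTET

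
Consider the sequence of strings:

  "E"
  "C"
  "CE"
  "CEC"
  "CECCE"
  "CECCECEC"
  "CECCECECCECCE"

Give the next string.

CECCECECCECCECECCECEC

Each term (from the third on) is the previous term followed by the one before it: term 3 = C·E = CE.
So term 8 is CECCECECCECCE·CECCECEC.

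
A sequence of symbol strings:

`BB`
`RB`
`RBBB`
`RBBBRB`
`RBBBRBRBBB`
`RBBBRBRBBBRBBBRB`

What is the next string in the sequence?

RBBBRBRBBBRBBBRBRBBBRBRBBB

This is a Fibonacci-style word recurrence s(k) = s(k−1)·s(k−2): e.g. RB·BB = RBBB.
Continuing: RBBBRBRBBBRBBBRB · RBBBRBRBBB gives term 7.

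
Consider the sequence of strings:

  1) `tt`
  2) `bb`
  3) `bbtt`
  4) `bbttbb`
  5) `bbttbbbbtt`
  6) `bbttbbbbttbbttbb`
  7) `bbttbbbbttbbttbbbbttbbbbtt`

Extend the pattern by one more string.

Each term (from the third on) is the previous term followed by the one before it: term 3 = bb·tt = bbtt.
So term 8 is bbttbbbbttbbttbbbbttbbbbtt·bbttbbbbttbbttbb.

bbttbbbbttbbttbbbbttbbbbttbbttbbbbttbbttbb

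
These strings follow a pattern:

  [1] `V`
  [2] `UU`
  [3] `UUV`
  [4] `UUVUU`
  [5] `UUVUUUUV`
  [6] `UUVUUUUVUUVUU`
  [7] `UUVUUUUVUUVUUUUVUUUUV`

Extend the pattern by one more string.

From term 3 onward, concatenate the last term with the second-to-last: UU·V = UUV, UUV·UU = UUVUU, …
The next term joins UUVUUUUVUUVUUUUVUUUUV and UUVUUUUVUUVUU.

UUVUUUUVUUVUUUUVUUUUVUUVUUUUVUUVUU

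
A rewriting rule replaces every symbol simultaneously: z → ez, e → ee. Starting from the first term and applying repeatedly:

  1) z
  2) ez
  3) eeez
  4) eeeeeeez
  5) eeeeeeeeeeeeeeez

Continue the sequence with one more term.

Rewriting the 16 symbols of eeeeeeeeeeeeeeez one by one yields ee ee ee ee ee ee ee ee ee ee ee ee ee ee ee ez; concatenated:

eeeeeeeeeeeeeeeeeeeeeeeeeeeeeeez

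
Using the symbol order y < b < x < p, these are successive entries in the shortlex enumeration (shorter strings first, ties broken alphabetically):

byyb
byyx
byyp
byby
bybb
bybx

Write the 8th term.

byxy

Advancing 2 positions from bybx through bybx → bybp reaches term 8.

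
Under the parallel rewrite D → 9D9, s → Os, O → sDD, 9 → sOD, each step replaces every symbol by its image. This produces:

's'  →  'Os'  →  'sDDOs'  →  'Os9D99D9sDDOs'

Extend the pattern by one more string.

φ(Os9D99D9sDDOs) expands symbol-by-symbol to sDD Os sOD 9D9 sOD sOD 9D9 sOD Os 9D9 9D9 sDD Os; joining the 13 pieces gives the next term.

sDDOssOD9D9sODsOD9D9sODOs9D99D9sDDOs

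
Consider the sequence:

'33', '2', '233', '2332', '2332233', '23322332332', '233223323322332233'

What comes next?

This is a Fibonacci-style word recurrence s(k) = s(k−1)·s(k−2): e.g. 2·33 = 233.
Continuing: 233223323322332233 · 23322332332 gives term 8.

23322332332233223323322332332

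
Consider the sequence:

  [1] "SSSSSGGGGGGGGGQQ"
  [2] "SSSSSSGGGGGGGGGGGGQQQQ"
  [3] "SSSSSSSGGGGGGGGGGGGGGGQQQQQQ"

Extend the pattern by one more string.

Term n consists of n+3 S's, followed by 3n+3 G's, followed by 2n-2 Q's, where the shown terms are n = 2, 3, 4.
At n = 5 the blocks have lengths 8, 18, 8.

SSSSSSSSGGGGGGGGGGGGGGGGGGQQQQQQQQ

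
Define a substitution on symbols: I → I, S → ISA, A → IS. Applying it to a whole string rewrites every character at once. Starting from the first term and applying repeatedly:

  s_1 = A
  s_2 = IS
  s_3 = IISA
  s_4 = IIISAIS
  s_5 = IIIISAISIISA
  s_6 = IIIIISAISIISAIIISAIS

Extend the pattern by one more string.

Replace each of the 20 characters of IIIIISAISIISAIIISAIS in place — I I I I I ISA IS I ISA I I ISA IS I I I ISA IS I ISA — and concatenate.

IIIIIISAISIISAIIISAISIIIISAISIISA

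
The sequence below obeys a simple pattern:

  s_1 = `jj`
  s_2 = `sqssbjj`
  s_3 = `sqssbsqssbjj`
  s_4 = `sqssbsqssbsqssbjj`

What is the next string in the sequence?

Every step adds sqssb at the front: s(k+1) = sqssb·s(k).
Applying this once more to sqssbsqssbsqssbjj:

sqssbsqssbsqssbsqssbjj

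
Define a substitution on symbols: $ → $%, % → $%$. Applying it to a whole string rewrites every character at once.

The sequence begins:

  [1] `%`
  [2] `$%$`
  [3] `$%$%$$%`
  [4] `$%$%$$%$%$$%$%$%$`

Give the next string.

φ($%$%$$%$%$$%$%$%$) expands symbol-by-symbol to $% $%$ $% $%$ $% $% $%$ $% $%$ $% $% $%$ $% $%$ $% $%$ $%; joining the 17 pieces gives the next term.

$%$%$$%$%$$%$%$%$$%$%$$%$%$%$$%$%$$%$%$$%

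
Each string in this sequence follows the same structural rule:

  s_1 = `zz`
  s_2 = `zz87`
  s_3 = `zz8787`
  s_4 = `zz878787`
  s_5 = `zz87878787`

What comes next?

zz8787878787

The strings grow by a fixed suffix 87 each time.
So the next term is zz87878787·87.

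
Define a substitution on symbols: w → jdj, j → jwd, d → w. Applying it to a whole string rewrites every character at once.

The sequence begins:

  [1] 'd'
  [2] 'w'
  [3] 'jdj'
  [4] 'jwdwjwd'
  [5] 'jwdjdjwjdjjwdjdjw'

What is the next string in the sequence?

Rewriting the 17 symbols of jwdjdjwjdjjwdjdjw one by one yields jwd jdj w jwd w jwd jdj jwd w jwd jwd jdj w jwd w jwd jdj; concatenated:

jwdjdjwjwdwjwdjdjjwdwjwdjwdjdjwjwdwjwdjdj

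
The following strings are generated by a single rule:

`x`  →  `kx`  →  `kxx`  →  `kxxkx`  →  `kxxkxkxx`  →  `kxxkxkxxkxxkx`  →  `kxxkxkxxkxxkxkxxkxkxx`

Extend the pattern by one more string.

kxxkxkxxkxxkxkxxkxkxxkxxkxkxxkxxkx

From term 3 onward, concatenate the last term with the second-to-last: kx·x = kxx, kxx·kx = kxxkx, …
Continuing: kxxkxkxxkxxkxkxxkxkxx · kxxkxkxxkxxkx gives term 8.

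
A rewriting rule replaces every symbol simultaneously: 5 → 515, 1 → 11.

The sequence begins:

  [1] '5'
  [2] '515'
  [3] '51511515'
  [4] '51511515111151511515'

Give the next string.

Rewriting the 20 symbols of 51511515111151511515 one by one yields 515 11 515 11 11 515 11 515 11 11 11 11 515 11 515 11 11 515 11 515; concatenated:

515115151111515115151111111151511515111151511515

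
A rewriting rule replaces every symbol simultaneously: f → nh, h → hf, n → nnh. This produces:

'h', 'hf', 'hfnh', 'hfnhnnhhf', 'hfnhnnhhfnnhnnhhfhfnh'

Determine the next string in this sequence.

Replace each of the 21 characters of hfnhnnhhfnnhnnhhfhfnh in place — hf nh nnh hf nnh nnh hf hf nh nnh nnh hf nnh nnh hf hf nh hf nh nnh hf — and concatenate.

hfnhnnhhfnnhnnhhfhfnhnnhnnhhfnnhnnhhfhfnhhfnhnnhhf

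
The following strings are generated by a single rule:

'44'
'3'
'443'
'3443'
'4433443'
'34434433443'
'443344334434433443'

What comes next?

34434433443443344334434433443

From term 3 onward, concatenate the second-to-last term with the last: 44·3 = 443, 3·443 = 3443, …
The next term joins 34434433443 and 443344334434433443.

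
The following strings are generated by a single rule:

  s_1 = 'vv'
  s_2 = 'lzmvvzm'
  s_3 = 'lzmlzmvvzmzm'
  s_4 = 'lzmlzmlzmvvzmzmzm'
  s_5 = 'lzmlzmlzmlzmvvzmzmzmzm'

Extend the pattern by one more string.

Every step adds lzm to the front and zm to the end of the previous string.
Applying this once more to lzmlzmlzmlzmvvzmzmzmzm:

lzmlzmlzmlzmlzmvvzmzmzmzmzm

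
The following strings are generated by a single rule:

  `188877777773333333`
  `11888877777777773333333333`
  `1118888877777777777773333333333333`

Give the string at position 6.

Each string has the form 1^{n-1} 8^{n+1} 7^{3n+1} 3^{3n+1}, where the shown terms are n = 2, 3, 4.
At n = 7 the blocks have lengths 6, 8, 22, 22.

1111118888888877777777777777777777773333333333333333333333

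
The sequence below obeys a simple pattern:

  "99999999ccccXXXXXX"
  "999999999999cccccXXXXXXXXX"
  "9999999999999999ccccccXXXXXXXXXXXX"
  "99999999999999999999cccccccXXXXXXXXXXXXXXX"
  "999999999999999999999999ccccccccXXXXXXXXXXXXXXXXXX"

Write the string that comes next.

9999999999999999999999999999cccccccccXXXXXXXXXXXXXXXXXXXXX

Reading off run lengths: 9 runs 8, 12, 16, 20, 24; c runs 4, 5, 6, 7, 8; X runs 6, 9, 12, 15, 18 — each is linear in n, where the shown terms are n = 2, 3, 4, 5, 6.
For the next term, n = 7, so the run lengths are 28, 9, 21.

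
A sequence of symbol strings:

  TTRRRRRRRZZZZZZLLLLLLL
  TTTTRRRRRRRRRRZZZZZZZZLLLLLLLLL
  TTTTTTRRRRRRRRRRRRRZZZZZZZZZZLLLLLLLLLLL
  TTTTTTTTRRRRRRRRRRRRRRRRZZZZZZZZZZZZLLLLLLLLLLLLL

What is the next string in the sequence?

Reading off run lengths: T runs 2, 4, 6, 8; R runs 7, 10, 13, 16; Z runs 6, 8, 10, 12; L runs 7, 9, 11, 13 — each is linear in n, where the shown terms are n = 2, 3, 4, 5.
Setting n = 6 gives 10, 19, 14, 15 characters in each block.

TTTTTTTTTTRRRRRRRRRRRRRRRRRRRZZZZZZZZZZZZZZLLLLLLLLLLLLLLL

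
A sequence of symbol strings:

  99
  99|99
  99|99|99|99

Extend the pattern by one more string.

Every step duplicates the string with '|' between the halves.
Doubling 99|99|99|99 with '|' between the halves:

99|99|99|99|99|99|99|99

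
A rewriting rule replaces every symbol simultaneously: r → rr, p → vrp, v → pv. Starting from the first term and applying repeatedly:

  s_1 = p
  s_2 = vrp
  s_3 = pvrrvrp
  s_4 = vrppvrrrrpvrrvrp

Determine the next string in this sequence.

Applying the rule to each of the 16 symbols of vrppvrrrrpvrrvrp gives the pieces pv rr vrp vrp pv rr rr rr rr vrp pv rr rr pv rr vrp, which concatenate to the answer.

pvrrvrpvrppvrrrrrrrrvrppvrrrrpvrrvrp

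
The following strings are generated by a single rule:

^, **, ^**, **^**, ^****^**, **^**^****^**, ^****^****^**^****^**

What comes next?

**^**^****^**^****^****^**^****^**

Each term (from the third on) is the two preceding terms concatenated in order: term 3 = ^·** = ^**.
The next term joins **^**^****^** and ^****^****^**^****^**.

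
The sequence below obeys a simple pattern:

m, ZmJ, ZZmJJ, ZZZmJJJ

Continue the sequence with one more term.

ZZZZmJJJJ

Each term wraps the previous one in Z on the left and J on the right.
So the next term is Z·ZZZmJJJ·J.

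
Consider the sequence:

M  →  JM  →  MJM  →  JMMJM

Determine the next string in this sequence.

MJMJMMJM

This is a Fibonacci-style word recurrence s(k) = s(k−2)·s(k−1): e.g. M·JM = MJM.
The next term joins MJM and JMMJM.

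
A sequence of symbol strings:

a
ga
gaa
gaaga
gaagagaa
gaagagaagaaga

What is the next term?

gaagagaagaagagaagagaa

This is a Fibonacci-style word recurrence s(k) = s(k−1)·s(k−2): e.g. ga·a = gaa.
So term 7 is gaagagaagaaga·gaagagaa.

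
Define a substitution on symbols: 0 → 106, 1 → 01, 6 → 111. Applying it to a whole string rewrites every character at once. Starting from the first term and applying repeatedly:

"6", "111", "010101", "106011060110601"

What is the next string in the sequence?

011061111060101106111106010110611110601

φ(106011060110601) expands symbol-by-symbol to 01 106 111 106 01 01 106 111 106 01 01 106 111 106 01; joining the 15 pieces gives the next term.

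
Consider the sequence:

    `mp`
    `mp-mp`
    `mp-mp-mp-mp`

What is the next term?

s(k+1) = s(k)·-·s(k) — each term doubles the last with '-' between the halves.
So the next term is two copies of mp-mp-mp-mp with '-' between the halves.

mp-mp-mp-mp-mp-mp-mp-mp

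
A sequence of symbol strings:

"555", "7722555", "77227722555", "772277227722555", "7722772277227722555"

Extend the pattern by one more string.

Each term is the previous one with 7722 prepended.
One more step from 7722772277227722555 gives the answer.

77227722772277227722555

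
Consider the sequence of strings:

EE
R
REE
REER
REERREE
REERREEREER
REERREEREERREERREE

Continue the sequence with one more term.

REERREEREERREERREEREERREEREER

This is a Fibonacci-style word recurrence s(k) = s(k−1)·s(k−2): e.g. R·EE = REE.
Continuing: REERREEREERREERREE · REERREEREER gives term 8.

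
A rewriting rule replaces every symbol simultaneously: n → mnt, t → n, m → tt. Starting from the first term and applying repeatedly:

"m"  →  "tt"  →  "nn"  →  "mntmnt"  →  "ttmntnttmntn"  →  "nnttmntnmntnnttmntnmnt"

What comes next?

φ(nnttmntnmntnnttmntnmnt) expands symbol-by-symbol to mnt mnt n n tt mnt n mnt tt mnt n mnt mnt n n tt mnt n mnt tt mnt n; joining the 22 pieces gives the next term.

mntmntnnttmntnmntttmntnmntmntnnttmntnmntttmntn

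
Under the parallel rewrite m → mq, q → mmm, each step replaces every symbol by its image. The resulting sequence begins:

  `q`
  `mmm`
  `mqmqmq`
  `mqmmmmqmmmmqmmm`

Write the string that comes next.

mqmmmmqmqmqmqmmmmqmqmqmqmmmmqmqmq

φ(mqmmmmqmmmmqmmm) expands symbol-by-symbol to mq mmm mq mq mq mq mmm mq mq mq mq mmm mq mq mq; joining the 15 pieces gives the next term.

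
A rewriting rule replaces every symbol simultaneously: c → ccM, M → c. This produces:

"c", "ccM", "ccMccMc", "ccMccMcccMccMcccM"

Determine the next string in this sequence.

Rewriting the 17 symbols of ccMccMcccMccMcccM one by one yields ccM ccM c ccM ccM c ccM ccM ccM c ccM ccM c ccM ccM ccM c; concatenated:

ccMccMcccMccMcccMccMccMcccMccMcccMccMccMc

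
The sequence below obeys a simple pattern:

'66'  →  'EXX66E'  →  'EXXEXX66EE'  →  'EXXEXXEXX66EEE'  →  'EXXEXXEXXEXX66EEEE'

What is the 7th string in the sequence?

EXXEXXEXXEXXEXXEXX66EEEEEE

s(k+1) = EXX·s(k)·E, so each term gains EXX as a prefix and E as a suffix.
From EXXEXXEXXEXX66EEEE, 2 further steps: EXXEXXEXXEXX66EEEE → EXXEXXEXXEXXEXX66EEEEE → (answer).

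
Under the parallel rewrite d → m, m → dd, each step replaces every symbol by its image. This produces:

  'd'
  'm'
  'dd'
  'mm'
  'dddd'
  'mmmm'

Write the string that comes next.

dddddddd

Expanding mmmm: m→dd, m→dd, m→dd, m→dd. Concatenated: dd dd dd dd.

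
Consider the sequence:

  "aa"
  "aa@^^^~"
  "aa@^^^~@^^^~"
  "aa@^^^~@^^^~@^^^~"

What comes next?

The strings grow by a fixed suffix @^^^~ each time.
One more step from aa@^^^~@^^^~@^^^~ gives the answer.

aa@^^^~@^^^~@^^^~@^^^~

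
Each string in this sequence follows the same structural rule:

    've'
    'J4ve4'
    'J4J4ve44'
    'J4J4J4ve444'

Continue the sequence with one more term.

Every step adds J4 to the front and 4 to the end of the previous string.
So the next term is J4·J4J4J4ve444·4.

J4J4J4J4ve4444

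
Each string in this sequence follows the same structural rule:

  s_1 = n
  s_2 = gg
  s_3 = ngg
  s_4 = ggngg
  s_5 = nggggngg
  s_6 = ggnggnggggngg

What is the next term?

nggggnggggnggnggggngg

Each term (from the third on) is the two preceding terms concatenated in order: term 3 = n·gg = ngg.
Continuing: nggggngg · ggnggnggggngg gives term 7.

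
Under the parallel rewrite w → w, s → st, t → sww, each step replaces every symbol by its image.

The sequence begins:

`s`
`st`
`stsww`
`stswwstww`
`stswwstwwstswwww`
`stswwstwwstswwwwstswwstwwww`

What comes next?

φ(stswwstwwstswwwwstswwstwwww) expands symbol-by-symbol to st sww st w w st sww w w st sww st w w w w st sww st w w st sww w w w w; joining the 27 pieces gives the next term.

stswwstwwstswwwwstswwstwwwwstswwstwwstswwwwww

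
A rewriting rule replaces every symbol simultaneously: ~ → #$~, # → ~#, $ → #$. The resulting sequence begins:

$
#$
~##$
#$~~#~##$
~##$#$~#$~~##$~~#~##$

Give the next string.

Rewriting the 21 symbols of ~##$#$~#$~~##$~~#~##$ one by one yields #$~ ~# ~# #$ ~# #$ #$~ ~# #$ #$~ #$~ ~# ~# #$ #$~ #$~ ~# #$~ ~# ~# #$; concatenated:

#$~~#~##$~##$#$~~##$#$~#$~~#~##$#$~#$~~##$~~#~##$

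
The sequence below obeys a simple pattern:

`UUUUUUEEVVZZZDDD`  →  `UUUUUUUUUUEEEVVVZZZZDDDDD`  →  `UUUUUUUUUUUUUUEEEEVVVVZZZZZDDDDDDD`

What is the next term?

UUUUUUUUUUUUUUUUUUEEEEEVVVVVZZZZZZDDDDDDDDD

Term n consists of 4n+2 U's, followed by n+1 E's, followed by n+1 V's, followed by n+2 Z's, followed by 2n+1 D's (n = 1, 2, …).
For the next term, n = 4, so the run lengths are 18, 5, 5, 6, 9.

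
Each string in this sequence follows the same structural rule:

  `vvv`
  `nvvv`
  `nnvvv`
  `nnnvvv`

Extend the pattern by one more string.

nnnnvvv

Every step adds n at the front: s(k+1) = n·s(k).
One more step from nnnvvv gives the answer.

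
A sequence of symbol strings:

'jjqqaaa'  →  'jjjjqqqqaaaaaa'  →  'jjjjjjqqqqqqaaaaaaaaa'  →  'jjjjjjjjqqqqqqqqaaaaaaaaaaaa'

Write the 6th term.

jjjjjjjjjjjjqqqqqqqqqqqqaaaaaaaaaaaaaaaaaa

Term n consists of 2n j's, followed by 2n q's, followed by 3n a's (n = 1, 2, …).
Setting n = 6 gives 12, 12, 18 characters in each block.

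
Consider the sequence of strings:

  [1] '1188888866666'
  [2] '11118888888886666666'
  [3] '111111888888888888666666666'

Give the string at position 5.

Term n consists of 2n 1's, followed by 3n+3 8's, followed by 2n+3 6's (n = 1, 2, …).
Setting n = 5 gives 10, 18, 13 characters in each block.

11111111118888888888888888886666666666666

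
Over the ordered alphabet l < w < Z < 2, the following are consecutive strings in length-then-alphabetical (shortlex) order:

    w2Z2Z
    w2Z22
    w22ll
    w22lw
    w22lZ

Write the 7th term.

w22wl

Continuing the enumeration 2 steps past w22lZ: w22lZ → w22l2 → (answer).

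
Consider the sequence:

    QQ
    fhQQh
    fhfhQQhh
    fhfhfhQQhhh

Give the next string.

fhfhfhfhQQhhhh

Every step adds fh to the front and h to the end of the previous string.
So the next term is fh·fhfhfhQQhhh·h.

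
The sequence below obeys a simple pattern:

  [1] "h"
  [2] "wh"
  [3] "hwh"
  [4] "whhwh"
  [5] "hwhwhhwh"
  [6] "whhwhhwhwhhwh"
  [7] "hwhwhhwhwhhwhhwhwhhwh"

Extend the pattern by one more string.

From term 3 onward, concatenate the second-to-last term with the last: h·wh = hwh, wh·hwh = whhwh, …
Continuing: whhwhhwhwhhwh · hwhwhhwhwhhwhhwhwhhwh gives term 8.

whhwhhwhwhhwhhwhwhhwhwhhwhhwhwhhwh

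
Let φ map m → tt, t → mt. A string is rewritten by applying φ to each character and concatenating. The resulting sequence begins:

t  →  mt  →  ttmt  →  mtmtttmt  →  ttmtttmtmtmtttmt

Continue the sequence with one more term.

mtmtttmtmtmtttmtttmtttmtmtmtttmt

φ(ttmtttmtmtmtttmt) expands symbol-by-symbol to mt mt tt mt mt mt tt mt tt mt tt mt mt mt tt mt; joining the 16 pieces gives the next term.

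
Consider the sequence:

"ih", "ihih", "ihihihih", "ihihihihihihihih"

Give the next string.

Each string is two copies of the previous one concatenated.
Doubling ihihihihihihihih:

ihihihihihihihihihihihihihihihih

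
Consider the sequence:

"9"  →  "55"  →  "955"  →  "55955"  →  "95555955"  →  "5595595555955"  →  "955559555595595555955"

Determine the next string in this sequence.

This is a Fibonacci-style word recurrence s(k) = s(k−2)·s(k−1): e.g. 9·55 = 955.
So term 8 is 5595595555955·955559555595595555955.

5595595555955955559555595595555955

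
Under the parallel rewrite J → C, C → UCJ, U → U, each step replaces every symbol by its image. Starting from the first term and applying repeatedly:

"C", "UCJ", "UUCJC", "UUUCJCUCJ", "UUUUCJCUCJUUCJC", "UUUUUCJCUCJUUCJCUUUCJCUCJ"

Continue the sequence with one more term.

Rewriting the 25 symbols of UUUUUCJCUCJUUCJCUUUCJCUCJ one by one yields U U U U U UCJ C UCJ U UCJ C U U UCJ C UCJ U U U UCJ C UCJ U UCJ C; concatenated:

UUUUUUCJCUCJUUCJCUUUCJCUCJUUUUCJCUCJUUCJC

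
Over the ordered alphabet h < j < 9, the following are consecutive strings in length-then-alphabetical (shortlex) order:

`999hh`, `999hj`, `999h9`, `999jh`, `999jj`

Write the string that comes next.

999j9

Treat 999jj as a base-3 numeral over the given alphabet and add one, carrying through any trailing 9's.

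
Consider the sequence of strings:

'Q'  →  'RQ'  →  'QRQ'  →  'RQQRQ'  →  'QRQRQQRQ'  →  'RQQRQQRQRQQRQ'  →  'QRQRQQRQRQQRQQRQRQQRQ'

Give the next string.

This is a Fibonacci-style word recurrence s(k) = s(k−2)·s(k−1): e.g. Q·RQ = QRQ.
Continuing: RQQRQQRQRQQRQ · QRQRQQRQRQQRQQRQRQQRQ gives term 8.

RQQRQQRQRQQRQQRQRQQRQRQQRQQRQRQQRQ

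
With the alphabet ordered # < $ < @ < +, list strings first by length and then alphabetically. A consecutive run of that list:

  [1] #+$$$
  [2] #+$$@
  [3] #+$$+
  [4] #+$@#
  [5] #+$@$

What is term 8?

Advancing 3 positions from #+$@$ through #+$@$ → #+$@@ → #+$@+ reaches term 8.

#+$+#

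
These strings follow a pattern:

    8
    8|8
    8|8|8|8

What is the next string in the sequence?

s(k+1) = s(k)·|·s(k) — each term doubles the last with '|' between the halves.
Doubling 8|8|8|8 with '|' between the halves:

8|8|8|8|8|8|8|8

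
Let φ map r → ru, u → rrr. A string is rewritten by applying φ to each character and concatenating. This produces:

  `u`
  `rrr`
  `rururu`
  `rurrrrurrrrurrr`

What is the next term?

rurrrrururururrrrururururrrrururu

Applying the rule to each of the 15 symbols of rurrrrurrrrurrr gives the pieces ru rrr ru ru ru ru rrr ru ru ru ru rrr ru ru ru, which concatenate to the answer.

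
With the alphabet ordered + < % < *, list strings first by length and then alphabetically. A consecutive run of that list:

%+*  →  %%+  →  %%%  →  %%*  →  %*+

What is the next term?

Find the rightmost character of %*+ below *, bump it to the next letter, and reset everything to its right to +.

%*%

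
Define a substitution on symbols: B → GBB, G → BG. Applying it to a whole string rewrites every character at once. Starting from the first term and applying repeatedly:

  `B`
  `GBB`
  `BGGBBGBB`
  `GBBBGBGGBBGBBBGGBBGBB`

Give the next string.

Replace each of the 21 characters of GBBBGBGGBBGBBBGGBBGBB in place — BG GBB GBB GBB BG GBB BG BG GBB GBB BG GBB GBB GBB BG BG GBB GBB BG GBB GBB — and concatenate.

BGGBBGBBGBBBGGBBBGBGGBBGBBBGGBBGBBGBBBGBGGBBGBBBGGBBGBB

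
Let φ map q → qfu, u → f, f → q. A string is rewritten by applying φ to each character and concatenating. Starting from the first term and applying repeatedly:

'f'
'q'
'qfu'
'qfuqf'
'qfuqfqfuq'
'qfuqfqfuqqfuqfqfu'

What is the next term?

Rewriting the 17 symbols of qfuqfqfuqqfuqfqfu one by one yields qfu q f qfu q qfu q f qfu qfu q f qfu q qfu q f; concatenated:

qfuqfqfuqqfuqfqfuqfuqfqfuqqfuqf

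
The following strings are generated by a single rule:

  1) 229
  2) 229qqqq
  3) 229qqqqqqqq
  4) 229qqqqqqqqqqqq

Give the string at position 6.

The strings grow by a fixed suffix qqqq each time.
From 229qqqqqqqqqqqq, 2 further steps: 229qqqqqqqqqqqq → 229qqqqqqqqqqqqqqqq → (answer).

229qqqqqqqqqqqqqqqqqqqq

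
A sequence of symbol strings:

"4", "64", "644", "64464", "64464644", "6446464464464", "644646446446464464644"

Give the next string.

6446464464464644646446446464464464

Each term (from the third on) is the previous term followed by the one before it: term 3 = 64·4 = 644.
So term 8 is 644646446446464464644·6446464464464.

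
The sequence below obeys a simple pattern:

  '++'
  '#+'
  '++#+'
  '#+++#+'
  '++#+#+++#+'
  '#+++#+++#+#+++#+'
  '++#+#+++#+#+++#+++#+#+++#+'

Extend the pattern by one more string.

#+++#+++#+#+++#+++#+#+++#+#+++#+++#+#+++#+

From term 3 onward, concatenate the second-to-last term with the last: ++·#+ = ++#+, #+·++#+ = #+++#+, …
The next term joins #+++#+++#+#+++#+ and ++#+#+++#+#+++#+++#+#+++#+.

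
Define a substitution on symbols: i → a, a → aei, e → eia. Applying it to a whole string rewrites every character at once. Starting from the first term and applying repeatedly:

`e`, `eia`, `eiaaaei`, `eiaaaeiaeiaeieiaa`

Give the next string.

eiaaaeiaeiaeieiaaaeieiaaaeieiaaeiaaaeiaei

φ(eiaaaeiaeiaeieiaa) expands symbol-by-symbol to eia a aei aei aei eia a aei eia a aei eia a eia a aei aei; joining the 17 pieces gives the next term.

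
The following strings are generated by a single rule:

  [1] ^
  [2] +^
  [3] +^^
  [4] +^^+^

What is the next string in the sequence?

Each term (from the third on) is the previous term followed by the one before it: term 3 = +^·^ = +^^.
Continuing: +^^+^ · +^^ gives term 5.

+^^+^+^^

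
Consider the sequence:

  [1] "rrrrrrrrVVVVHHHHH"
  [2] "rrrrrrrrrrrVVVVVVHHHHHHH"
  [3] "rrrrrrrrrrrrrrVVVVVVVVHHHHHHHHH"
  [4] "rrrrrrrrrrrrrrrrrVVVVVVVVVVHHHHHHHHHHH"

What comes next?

rrrrrrrrrrrrrrrrrrrrVVVVVVVVVVVVHHHHHHHHHHHHH

Reading off run lengths: r runs 8, 11, 14, 17; V runs 4, 6, 8, 10; H runs 5, 7, 9, 11 — each is linear in n, where the shown terms are n = 2, 3, 4, 5.
Setting n = 6 gives 20, 12, 13 characters in each block.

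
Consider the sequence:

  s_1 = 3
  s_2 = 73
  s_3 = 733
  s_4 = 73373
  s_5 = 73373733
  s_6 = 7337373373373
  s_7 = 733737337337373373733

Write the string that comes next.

Each term (from the third on) is the previous term followed by the one before it: term 3 = 73·3 = 733.
Continuing: 733737337337373373733 · 7337373373373 gives term 8.

7337373373373733737337337373373373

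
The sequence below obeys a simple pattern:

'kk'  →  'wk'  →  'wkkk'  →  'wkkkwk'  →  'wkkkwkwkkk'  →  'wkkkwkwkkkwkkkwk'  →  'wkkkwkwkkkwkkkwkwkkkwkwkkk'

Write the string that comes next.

This is a Fibonacci-style word recurrence s(k) = s(k−1)·s(k−2): e.g. wk·kk = wkkk.
The next term joins wkkkwkwkkkwkkkwkwkkkwkwkkk and wkkkwkwkkkwkkkwk.

wkkkwkwkkkwkkkwkwkkkwkwkkkwkkkwkwkkkwkkkwk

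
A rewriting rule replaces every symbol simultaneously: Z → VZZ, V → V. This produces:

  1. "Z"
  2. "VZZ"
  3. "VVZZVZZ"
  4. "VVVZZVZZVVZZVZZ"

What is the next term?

φ(VVVZZVZZVVZZVZZ) expands symbol-by-symbol to V V V VZZ VZZ V VZZ VZZ V V VZZ VZZ V VZZ VZZ; joining the 15 pieces gives the next term.

VVVVZZVZZVVZZVZZVVVZZVZZVVZZVZZ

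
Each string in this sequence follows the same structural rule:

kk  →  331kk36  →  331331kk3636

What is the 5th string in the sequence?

331331331331kk36363636

Every step adds 331 to the front and 36 to the end of the previous string.
From 331331kk3636, 2 further steps: 331331kk3636 → 331331331kk363636 → (answer).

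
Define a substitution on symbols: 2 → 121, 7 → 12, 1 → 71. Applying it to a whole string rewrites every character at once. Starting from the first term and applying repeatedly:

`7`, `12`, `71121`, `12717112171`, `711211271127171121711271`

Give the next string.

Replace each of the 24 characters of 711211271127171121711271 in place — 12 71 71 121 71 71 121 12 71 71 121 12 71 12 71 71 121 71 12 71 71 121 12 71 — and concatenate.

12717112171711211271711211271127171121711271711211271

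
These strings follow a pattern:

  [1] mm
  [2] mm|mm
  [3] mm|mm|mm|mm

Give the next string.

Each string is two copies of the previous one joined by '|'.
Doubling mm|mm|mm|mm with '|' between the halves:

mm|mm|mm|mm|mm|mm|mm|mm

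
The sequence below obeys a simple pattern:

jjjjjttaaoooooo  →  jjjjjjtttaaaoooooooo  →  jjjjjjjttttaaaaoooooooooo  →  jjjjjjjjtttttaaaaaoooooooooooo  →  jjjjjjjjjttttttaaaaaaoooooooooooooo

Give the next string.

Reading off run lengths: j runs 5, 6, 7, 8, 9; t runs 2, 3, 4, 5, 6; a runs 2, 3, 4, 5, 6; o runs 6, 8, 10, 12, 14 — each is linear in n, where the shown terms are n = 2, 3, 4, 5, 6.
Setting n = 7 gives 10, 7, 7, 16 characters in each block.

jjjjjjjjjjtttttttaaaaaaaoooooooooooooooo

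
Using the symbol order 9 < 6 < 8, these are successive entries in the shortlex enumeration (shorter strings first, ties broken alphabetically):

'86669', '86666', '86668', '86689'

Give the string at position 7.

86899

Advancing 3 positions from 86689 through 86689 → 86686 → 86688 reaches term 7.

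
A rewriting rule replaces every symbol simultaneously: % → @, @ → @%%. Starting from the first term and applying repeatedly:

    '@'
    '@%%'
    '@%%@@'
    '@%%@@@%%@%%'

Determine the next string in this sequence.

@%%@@@%%@%%@%%@@@%%@@

Rewriting each symbol of @%%@@@%%@%%: @→@%%, %→@, %→@, @→@%%, @→@%%, @→@%%, %→@, %→@, @→@%%, %→@, %→@, which concatenates to @%% @ @ @%% @%% @%% @ @ @%% @ @.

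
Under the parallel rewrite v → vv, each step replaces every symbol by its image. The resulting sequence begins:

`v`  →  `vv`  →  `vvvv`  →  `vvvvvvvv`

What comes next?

vvvvvvvvvvvvvvvv

Rewriting each symbol of vvvvvvvv: v→vv, v→vv, v→vv, v→vv, v→vv, v→vv, v→vv, v→vv, which concatenates to vv vv vv vv vv vv vv vv.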